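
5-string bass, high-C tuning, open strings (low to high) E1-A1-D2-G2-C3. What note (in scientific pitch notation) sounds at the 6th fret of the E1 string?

A#1

Each fret is one semitone, so E1 + 6 = A#1.
(Equivalently spelled Bb1.)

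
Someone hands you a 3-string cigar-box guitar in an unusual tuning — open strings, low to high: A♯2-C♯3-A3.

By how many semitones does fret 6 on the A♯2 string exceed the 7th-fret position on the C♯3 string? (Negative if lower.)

-4 semitones

A♯2 at fret 6 → E3 (MIDI 52); C♯3 at fret 7 → G♯3 (MIDI 56).
52 − 56 = -4, so the two pitches are 4 semitones apart.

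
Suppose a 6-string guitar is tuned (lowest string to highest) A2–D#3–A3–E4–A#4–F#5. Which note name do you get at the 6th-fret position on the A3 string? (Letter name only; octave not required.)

A3 is MIDI 57. Adding 6 gives 63; 63 mod 12 = 3, i.e. D#.
(Equivalently spelled Eb.)

D#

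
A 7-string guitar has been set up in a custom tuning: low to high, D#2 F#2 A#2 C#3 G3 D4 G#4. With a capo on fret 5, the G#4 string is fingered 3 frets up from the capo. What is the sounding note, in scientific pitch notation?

E5

The capo raises the open G#4 by 5 semitones to C#5; fretting 3 more gives G#4 + 5 + 3 = G#4 + 8 semitones = E5.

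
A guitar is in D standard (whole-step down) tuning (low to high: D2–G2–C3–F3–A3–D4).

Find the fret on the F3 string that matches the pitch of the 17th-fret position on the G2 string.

Fret 17 on G2 is MIDI 43 + 17 = 60 (C4). On the F3 string (open MIDI 53), that pitch is 60 − 53 = fret 7.

7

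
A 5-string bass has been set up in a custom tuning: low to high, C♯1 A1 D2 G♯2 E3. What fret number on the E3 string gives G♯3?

G♯3 is 4 semitones above the open E3 (E–F–F#–G–G#), so it sits at fret 4.

4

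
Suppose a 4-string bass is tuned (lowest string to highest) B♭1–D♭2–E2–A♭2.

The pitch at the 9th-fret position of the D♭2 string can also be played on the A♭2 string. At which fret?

D♭2 at fret 9 is D♭2 + 9 semitones = B♭2.
The open A♭2 string is 7 semitones above the open D♭2, so the same pitch on the A♭2 string lies at fret 9 − 7 = 2.

2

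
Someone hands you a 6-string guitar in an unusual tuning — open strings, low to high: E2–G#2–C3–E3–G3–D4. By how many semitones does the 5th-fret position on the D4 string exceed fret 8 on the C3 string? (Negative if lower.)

11 semitones

D4 at fret 5 → G4 (MIDI 67); C3 at fret 8 → G#3 (MIDI 56).
67 − 56 = 11, so the two pitches are 11 semitones apart.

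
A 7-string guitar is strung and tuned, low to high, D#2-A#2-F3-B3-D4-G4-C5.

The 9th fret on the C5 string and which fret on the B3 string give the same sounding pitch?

22

C5 at fret 9 is C5 + 9 semitones = A5.
The open B3 string is 13 semitones below the open C5, so the same pitch on the B3 string lies at fret 9 + 13 = 22.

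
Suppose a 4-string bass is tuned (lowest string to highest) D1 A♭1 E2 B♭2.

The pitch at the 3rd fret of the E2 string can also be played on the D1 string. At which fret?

Fret 3 on E2 is MIDI 40 + 3 = 43 (G2). On the D1 string (open MIDI 26), that pitch is 43 − 26 = fret 17.

17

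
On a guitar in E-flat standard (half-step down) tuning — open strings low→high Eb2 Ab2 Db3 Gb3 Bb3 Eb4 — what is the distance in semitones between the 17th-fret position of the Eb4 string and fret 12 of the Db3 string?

19 semitones

Eb4 at fret 17 → Ab5 (MIDI 80); Db3 at fret 12 → Db4 (MIDI 61).
80 − 61 = 19, so the two pitches are 19 semitones apart, with Ab5 the higher.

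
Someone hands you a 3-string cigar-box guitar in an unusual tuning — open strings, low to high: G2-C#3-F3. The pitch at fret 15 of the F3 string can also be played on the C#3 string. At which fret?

Fret 15 on F3 is MIDI 53 + 15 = 68 (G#4). On the C#3 string (open MIDI 49), that pitch is 68 − 49 = fret 19.

19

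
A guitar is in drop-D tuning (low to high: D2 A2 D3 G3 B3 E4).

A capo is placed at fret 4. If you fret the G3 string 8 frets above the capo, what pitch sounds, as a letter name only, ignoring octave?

The capo raises the open G3 by 4 semitones to B3; fretting 8 more gives G3 + 4 + 8 = G3 + 12 semitones, landing on G.

G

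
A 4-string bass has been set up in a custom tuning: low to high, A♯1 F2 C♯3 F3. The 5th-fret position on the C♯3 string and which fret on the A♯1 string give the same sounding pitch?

20

Fret 5 on C♯3 is MIDI 49 + 5 = 54 (F♯3). On the A♯1 string (open MIDI 34), that pitch is 54 − 34 = fret 20.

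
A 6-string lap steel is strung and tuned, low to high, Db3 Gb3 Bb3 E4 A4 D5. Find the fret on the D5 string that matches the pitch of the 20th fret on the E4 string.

10

Fret 20 on E4 is MIDI 64 + 20 = 84 (C6). On the D5 string (open MIDI 74), that pitch is 84 − 74 = fret 10.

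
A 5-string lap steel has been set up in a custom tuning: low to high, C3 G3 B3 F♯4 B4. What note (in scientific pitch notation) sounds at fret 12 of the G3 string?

G4

The open G3 string plus 12 semitones: G–G#–A–A#–…–F–F#–G.
The walk passes from B into C once, so the octave number goes from 3 to 4.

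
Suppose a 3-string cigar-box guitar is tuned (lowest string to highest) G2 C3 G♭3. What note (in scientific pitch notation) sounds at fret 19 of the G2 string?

D4

The open G2 string plus 19 semitones: G–Ab–A–Bb–…–C–Db–D.
The walk passes from B into C 2 times, so the octave number goes from 2 to 4.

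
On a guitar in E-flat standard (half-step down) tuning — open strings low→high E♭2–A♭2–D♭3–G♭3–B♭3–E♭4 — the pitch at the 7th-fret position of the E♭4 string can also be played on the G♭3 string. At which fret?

16

Fret 7 on E♭4 is MIDI 63 + 7 = 70 (B♭4). On the G♭3 string (open MIDI 54), that pitch is 70 − 54 = fret 16.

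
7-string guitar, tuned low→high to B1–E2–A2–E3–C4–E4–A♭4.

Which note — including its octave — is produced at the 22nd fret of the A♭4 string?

A♭4 is MIDI 68. Adding 22 gives 90, which is G♭6.
(Equivalently spelled F♯6.)

G♭6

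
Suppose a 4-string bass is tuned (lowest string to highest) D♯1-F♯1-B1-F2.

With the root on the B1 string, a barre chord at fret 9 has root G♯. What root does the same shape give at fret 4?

D♯

Moving from fret 9 to fret 4 shifts the root by -5 semitones.
G♯ down 5 semitones is D♯.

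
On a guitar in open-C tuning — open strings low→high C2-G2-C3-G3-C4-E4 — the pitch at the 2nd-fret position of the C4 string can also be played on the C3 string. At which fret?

14

C4 at fret 2 is C4 + 2 semitones = D4.
The open C3 string is 12 semitones below the open C4, so the same pitch on the C3 string lies at fret 2 + 12 = 14.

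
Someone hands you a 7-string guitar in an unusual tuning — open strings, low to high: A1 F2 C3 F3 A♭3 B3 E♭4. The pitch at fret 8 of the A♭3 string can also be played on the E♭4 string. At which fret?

1

Fret 8 on A♭3 is MIDI 56 + 8 = 64 (E4). On the E♭4 string (open MIDI 63), that pitch is 64 − 63 = fret 1.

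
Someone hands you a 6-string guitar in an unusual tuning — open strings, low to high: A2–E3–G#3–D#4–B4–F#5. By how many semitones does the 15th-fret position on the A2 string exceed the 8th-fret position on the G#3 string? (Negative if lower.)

A2 at fret 15 → C4 (MIDI 60); G#3 at fret 8 → E4 (MIDI 64).
60 − 64 = -4, so the two pitches are 4 semitones apart.

-4 semitones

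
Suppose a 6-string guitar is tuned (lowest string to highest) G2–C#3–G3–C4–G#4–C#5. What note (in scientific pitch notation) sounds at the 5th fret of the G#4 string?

Each fret is one semitone, so G#4 + 5 = C#5.
(Equivalently spelled Db5.)

C#5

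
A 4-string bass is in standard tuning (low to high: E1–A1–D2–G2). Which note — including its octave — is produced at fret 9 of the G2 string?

Each fret is one semitone, so G2 + 9 = E3.

E3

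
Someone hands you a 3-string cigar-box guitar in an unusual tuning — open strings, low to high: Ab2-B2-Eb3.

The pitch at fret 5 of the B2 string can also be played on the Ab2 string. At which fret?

8

B2 at fret 5 is B2 + 5 semitones = E3.
The open Ab2 string is 3 semitones below the open B2, so the same pitch on the Ab2 string lies at fret 5 + 3 = 8.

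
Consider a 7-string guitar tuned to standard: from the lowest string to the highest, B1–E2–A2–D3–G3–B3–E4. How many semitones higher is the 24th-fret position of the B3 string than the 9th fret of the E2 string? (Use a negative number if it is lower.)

34 semitones

B3 at fret 24 → B5 (MIDI 83); E2 at fret 9 → C#3 (MIDI 49).
83 − 49 = 34, so the two pitches are 34 semitones apart.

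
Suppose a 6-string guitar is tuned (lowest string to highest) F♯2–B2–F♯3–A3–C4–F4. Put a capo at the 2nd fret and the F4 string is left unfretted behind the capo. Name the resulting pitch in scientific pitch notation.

The capo raises the open F4 by 2 semitones to G4; fretting 0 more gives F4 + 2 + 0 = F4 + 2 semitones = G4.

G4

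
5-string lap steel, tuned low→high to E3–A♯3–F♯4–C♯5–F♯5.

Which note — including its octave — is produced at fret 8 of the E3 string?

C4

Each fret is one semitone, so E3 + 8 = C4.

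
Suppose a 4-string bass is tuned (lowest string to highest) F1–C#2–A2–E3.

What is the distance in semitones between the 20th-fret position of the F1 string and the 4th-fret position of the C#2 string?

8 semitones

F1 at fret 20 → C#3 (MIDI 49); C#2 at fret 4 → F2 (MIDI 41).
49 − 41 = 8, so the two pitches are 8 semitones apart, with C#3 the higher.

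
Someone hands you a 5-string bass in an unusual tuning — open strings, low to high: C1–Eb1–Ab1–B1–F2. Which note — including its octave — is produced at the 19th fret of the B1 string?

B1 is MIDI 35. Adding 19 gives 54, which is Gb3.
(Equivalently spelled F#3.)

Gb3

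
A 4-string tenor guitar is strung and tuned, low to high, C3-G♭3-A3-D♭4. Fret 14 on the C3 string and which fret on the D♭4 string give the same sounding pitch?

Fret 14 on C3 is MIDI 48 + 14 = 62 (D4). On the D♭4 string (open MIDI 61), that pitch is 62 − 61 = fret 1.

1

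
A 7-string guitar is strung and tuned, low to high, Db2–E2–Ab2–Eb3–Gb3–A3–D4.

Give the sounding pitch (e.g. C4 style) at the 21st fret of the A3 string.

The open A3 string plus 21 semitones: A–Bb–B–C–…–E–F–Gb.
The walk passes from B into C 2 times, so the octave number goes from 3 to 5.

Gb5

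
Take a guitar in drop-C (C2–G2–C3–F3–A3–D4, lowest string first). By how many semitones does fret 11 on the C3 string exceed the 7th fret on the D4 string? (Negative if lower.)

-10 semitones

C3 at fret 11 → B3 (MIDI 59); D4 at fret 7 → A4 (MIDI 69).
59 − 69 = -10, so the two pitches are 10 semitones apart.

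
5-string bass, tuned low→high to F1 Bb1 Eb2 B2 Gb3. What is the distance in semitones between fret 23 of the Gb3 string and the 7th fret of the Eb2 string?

Gb3 at fret 23 → F5 (MIDI 77); Eb2 at fret 7 → Bb2 (MIDI 46).
77 − 46 = 31, so the two pitches are 31 semitones apart, with F5 the higher.

31 semitones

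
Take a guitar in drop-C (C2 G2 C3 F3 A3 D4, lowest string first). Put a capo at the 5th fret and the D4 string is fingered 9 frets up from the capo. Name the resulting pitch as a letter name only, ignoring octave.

The capo raises the open D4 by 5 semitones to G4; fretting 9 more gives D4 + 5 + 9 = D4 + 14 semitones, landing on E.

E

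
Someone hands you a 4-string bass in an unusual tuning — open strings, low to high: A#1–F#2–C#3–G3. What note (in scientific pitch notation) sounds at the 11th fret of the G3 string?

F#4

G3 is MIDI 55. Adding 11 gives 66, which is F#4.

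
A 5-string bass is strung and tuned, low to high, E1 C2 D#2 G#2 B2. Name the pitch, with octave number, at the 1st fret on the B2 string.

C3

Each fret is one semitone, so B2 + 1 = C3.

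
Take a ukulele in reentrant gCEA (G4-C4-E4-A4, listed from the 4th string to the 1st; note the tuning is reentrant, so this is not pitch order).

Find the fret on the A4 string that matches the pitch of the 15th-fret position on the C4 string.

C4 at fret 15 is C4 + 15 semitones = D#5.
The open A4 string is 9 semitones above the open C4, so the same pitch on the A4 string lies at fret 15 − 9 = 6.

6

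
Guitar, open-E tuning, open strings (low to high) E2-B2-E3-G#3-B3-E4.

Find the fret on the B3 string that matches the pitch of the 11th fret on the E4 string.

E4 at fret 11 is E4 + 11 semitones = D#5.
The open B3 string is 5 semitones below the open E4, so the same pitch on the B3 string lies at fret 11 + 5 = 16.

16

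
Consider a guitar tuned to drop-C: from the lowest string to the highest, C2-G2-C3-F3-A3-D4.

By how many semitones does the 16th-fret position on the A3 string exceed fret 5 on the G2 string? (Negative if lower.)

25 semitones

A3 at fret 16 → C♯5 (MIDI 73); G2 at fret 5 → C3 (MIDI 48).
73 − 48 = 25, so the two pitches are 25 semitones apart.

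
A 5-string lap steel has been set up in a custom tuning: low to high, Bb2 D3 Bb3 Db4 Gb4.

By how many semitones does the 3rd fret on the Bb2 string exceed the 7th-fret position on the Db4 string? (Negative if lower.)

-19 semitones

Bb2 at fret 3 → Db3 (MIDI 49); Db4 at fret 7 → Ab4 (MIDI 68).
49 − 68 = -19, so the two pitches are 19 semitones apart.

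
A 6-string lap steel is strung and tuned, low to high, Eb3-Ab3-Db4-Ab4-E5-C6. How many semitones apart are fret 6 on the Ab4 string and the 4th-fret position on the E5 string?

6 semitones

Ab4 at fret 6 → D5 (MIDI 74); E5 at fret 4 → Ab5 (MIDI 80).
74 − 80 = -6, so the two pitches are 6 semitones apart, with Ab5 the higher.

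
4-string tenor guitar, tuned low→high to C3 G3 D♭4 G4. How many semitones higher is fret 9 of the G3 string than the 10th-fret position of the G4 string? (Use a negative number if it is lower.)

G3 at fret 9 → E4 (MIDI 64); G4 at fret 10 → F5 (MIDI 77).
64 − 77 = -13, so the two pitches are 13 semitones apart.

-13 semitones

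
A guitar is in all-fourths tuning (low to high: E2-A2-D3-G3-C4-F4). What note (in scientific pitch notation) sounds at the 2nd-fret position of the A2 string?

A2 is MIDI 45. Adding 2 gives 47, which is B2.

B2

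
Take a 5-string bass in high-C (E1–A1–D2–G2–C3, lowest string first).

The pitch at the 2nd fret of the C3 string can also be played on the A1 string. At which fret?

C3 at fret 2 is C3 + 2 semitones = D3.
The open A1 string is 15 semitones below the open C3, so the same pitch on the A1 string lies at fret 2 + 15 = 17.

17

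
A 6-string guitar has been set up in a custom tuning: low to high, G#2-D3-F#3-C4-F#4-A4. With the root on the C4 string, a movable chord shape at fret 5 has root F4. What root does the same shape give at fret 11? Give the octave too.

Moving from fret 5 to fret 11 shifts the root by 6 semitones.
F4 up 6 semitones is B4.

B4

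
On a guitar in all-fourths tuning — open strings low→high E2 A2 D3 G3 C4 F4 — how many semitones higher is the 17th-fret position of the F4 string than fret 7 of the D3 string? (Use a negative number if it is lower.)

25 semitones

F4 at fret 17 → A♯5 (MIDI 82); D3 at fret 7 → A3 (MIDI 57).
82 − 57 = 25, so the two pitches are 25 semitones apart.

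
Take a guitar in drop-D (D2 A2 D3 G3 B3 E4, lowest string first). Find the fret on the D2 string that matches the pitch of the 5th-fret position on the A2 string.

Fret 5 on A2 is MIDI 45 + 5 = 50 (D3). On the D2 string (open MIDI 38), that pitch is 50 − 38 = fret 12.

12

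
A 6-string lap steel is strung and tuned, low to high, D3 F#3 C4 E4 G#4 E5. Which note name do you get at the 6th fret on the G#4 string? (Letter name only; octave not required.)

D

The open G#4 string plus 6 semitones: G#–A–A#–B–C–C#–D.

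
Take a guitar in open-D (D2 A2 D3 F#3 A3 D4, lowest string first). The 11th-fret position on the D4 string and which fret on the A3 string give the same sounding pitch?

16

D4 at fret 11 is D4 + 11 semitones = C#5.
The open A3 string is 5 semitones below the open D4, so the same pitch on the A3 string lies at fret 11 + 5 = 16.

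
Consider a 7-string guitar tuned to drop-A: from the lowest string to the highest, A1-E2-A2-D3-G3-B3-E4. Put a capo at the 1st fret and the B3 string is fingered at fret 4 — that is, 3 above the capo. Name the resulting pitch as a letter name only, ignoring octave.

D#

The capo raises the open B3 by 1 semitone to C4; fretting 3 more gives B3 + 1 + 3 = B3 + 4 semitones, landing on D#.
(Also written Eb.)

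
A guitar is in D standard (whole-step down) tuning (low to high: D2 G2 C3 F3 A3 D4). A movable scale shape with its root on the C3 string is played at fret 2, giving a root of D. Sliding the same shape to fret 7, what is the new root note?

G

Moving from fret 2 to fret 7 shifts the root by 5 semitones.
D up 5 semitones is G.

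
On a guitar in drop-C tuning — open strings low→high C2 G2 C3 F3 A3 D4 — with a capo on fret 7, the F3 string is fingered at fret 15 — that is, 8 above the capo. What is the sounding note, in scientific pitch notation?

G♯4

The capo raises the open F3 by 7 semitones to C4; fretting 8 more gives F3 + 7 + 8 = F3 + 15 semitones = G♯4.
(Also written A♭.)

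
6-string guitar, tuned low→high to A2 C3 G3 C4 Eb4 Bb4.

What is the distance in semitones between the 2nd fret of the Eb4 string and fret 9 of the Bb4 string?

Eb4 at fret 2 → F4 (MIDI 65); Bb4 at fret 9 → G5 (MIDI 79).
65 − 79 = -14, so the two pitches are 14 semitones apart, with G5 the higher.

14 semitones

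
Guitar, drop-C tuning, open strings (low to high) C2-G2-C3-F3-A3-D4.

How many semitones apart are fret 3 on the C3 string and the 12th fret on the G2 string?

4 semitones

C3 at fret 3 → D#3 (MIDI 51); G2 at fret 12 → G3 (MIDI 55).
51 − 55 = -4, so the two pitches are 4 semitones apart, with G3 the higher.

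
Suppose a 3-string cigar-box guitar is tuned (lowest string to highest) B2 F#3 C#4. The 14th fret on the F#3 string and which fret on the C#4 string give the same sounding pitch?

Fret 14 on F#3 is MIDI 54 + 14 = 68 (G#4). On the C#4 string (open MIDI 61), that pitch is 68 − 61 = fret 7.

7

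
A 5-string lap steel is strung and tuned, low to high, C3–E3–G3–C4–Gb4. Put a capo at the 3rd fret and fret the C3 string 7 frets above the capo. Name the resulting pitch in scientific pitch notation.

Bb3

The capo raises the open C3 by 3 semitones to Eb3; fretting 7 more gives C3 + 3 + 7 = C3 + 10 semitones = Bb3.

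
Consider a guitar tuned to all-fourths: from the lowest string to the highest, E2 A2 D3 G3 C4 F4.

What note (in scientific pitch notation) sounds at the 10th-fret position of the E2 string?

D3

E2 is MIDI 40. Adding 10 gives 50, which is D3.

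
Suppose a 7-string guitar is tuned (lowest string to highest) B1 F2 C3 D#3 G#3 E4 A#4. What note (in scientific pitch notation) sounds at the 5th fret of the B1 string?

E2

B1 is MIDI 35. Adding 5 gives 40, which is E2.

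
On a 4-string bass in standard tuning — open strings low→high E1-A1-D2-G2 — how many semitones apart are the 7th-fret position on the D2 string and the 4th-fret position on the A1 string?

D2 at fret 7 → A2 (MIDI 45); A1 at fret 4 → C#2 (MIDI 37).
45 − 37 = 8, so the two pitches are 8 semitones apart, with A2 the higher.

8 semitones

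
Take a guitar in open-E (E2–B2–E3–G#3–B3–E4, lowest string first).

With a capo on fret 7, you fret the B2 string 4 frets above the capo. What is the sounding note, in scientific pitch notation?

A#3

The capo raises the open B2 by 7 semitones to F#3; fretting 4 more gives B2 + 7 + 4 = B2 + 11 semitones = A#3.
(Also written Bb.)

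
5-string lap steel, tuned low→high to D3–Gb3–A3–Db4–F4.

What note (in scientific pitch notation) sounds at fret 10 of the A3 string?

G4

The open A3 string plus 10 semitones: A–Bb–B–C–…–F–Gb–G.
The walk passes from B into C once, so the octave number goes from 3 to 4.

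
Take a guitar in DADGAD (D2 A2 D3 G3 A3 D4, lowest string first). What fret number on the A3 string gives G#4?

G#4 is 11 semitones above the open A3 (A–A#–B–C–…–F#–G–G#), so it sits at fret 11.

11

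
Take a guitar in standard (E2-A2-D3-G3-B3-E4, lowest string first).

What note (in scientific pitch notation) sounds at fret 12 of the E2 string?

E3

Each fret is one semitone, so E2 + 12 = E3.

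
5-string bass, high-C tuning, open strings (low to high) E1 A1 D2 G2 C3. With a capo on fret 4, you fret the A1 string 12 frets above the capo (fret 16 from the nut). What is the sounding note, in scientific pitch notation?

The capo raises the open A1 by 4 semitones to C#2; fretting 12 more gives A1 + 4 + 12 = A1 + 16 semitones = C#3.
(Also written Db.)

C#3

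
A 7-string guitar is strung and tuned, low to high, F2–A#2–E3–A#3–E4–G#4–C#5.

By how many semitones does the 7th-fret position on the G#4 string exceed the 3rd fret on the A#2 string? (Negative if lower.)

G#4 at fret 7 → D#5 (MIDI 75); A#2 at fret 3 → C#3 (MIDI 49).
75 − 49 = 26, so the two pitches are 26 semitones apart.

26 semitones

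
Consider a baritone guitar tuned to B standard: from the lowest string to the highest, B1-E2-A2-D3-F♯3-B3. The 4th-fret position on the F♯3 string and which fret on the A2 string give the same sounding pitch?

F♯3 at fret 4 is F♯3 + 4 semitones = A♯3.
The open A2 string is 9 semitones below the open F♯3, so the same pitch on the A2 string lies at fret 4 + 9 = 13.

13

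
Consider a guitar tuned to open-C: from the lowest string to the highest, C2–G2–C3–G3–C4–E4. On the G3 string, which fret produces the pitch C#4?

C#4 is 6 semitones above the open G3 (G–G#–A–A#–B–C–C#), so it sits at fret 6.

6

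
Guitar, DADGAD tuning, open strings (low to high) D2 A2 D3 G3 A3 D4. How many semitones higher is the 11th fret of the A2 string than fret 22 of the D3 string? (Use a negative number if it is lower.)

-16 semitones

A2 at fret 11 → G#3 (MIDI 56); D3 at fret 22 → C5 (MIDI 72).
56 − 72 = -16, so the two pitches are 16 semitones apart.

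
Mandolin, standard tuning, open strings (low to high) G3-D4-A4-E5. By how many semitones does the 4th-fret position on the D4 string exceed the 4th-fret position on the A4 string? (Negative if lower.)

-7 semitones

D4 at fret 4 → F♯4 (MIDI 66); A4 at fret 4 → C♯5 (MIDI 73).
66 − 73 = -7, so the two pitches are 7 semitones apart.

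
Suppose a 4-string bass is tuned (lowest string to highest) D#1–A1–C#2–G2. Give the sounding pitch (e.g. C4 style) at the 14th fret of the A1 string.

The open A1 string plus 14 semitones: A–A#–B–C–…–A–A#–B.
The walk passes from B into C once, so the octave number goes from 1 to 2.

B2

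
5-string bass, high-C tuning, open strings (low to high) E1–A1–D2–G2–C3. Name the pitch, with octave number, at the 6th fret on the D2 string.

D2 is MIDI 38. Adding 6 gives 44, which is G#2.

G#2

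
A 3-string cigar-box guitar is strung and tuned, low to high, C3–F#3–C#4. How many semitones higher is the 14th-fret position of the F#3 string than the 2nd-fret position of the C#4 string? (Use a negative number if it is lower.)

5 semitones

F#3 at fret 14 → G#4 (MIDI 68); C#4 at fret 2 → D#4 (MIDI 63).
68 − 63 = 5, so the two pitches are 5 semitones apart.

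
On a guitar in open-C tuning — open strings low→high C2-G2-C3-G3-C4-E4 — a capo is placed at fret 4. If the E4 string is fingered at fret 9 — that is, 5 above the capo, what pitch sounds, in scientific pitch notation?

The capo raises the open E4 by 4 semitones to G#4; fretting 5 more gives E4 + 4 + 5 = E4 + 9 semitones = C#5.

C#5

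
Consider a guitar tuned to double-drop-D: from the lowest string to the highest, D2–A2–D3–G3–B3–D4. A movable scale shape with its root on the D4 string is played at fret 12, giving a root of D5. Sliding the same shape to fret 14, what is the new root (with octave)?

Moving from fret 12 to fret 14 shifts the root by 2 semitones.
D5 up 2 semitones is E5.

E5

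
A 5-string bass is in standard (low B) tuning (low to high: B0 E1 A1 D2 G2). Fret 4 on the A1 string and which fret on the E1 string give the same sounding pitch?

9

A1 at fret 4 is A1 + 4 semitones = C#2.
The open E1 string is 5 semitones below the open A1, so the same pitch on the E1 string lies at fret 4 + 5 = 9.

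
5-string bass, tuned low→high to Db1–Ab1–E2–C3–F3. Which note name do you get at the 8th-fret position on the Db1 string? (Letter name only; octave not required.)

Each fret is one semitone, so Db1 + 8 = A.

A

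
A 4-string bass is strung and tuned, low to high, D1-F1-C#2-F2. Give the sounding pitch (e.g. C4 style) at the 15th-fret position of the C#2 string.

The open C#2 string plus 15 semitones: C#–D–D#–E–…–D–D#–E.
The walk passes from B into C once, so the octave number goes from 2 to 3.

E3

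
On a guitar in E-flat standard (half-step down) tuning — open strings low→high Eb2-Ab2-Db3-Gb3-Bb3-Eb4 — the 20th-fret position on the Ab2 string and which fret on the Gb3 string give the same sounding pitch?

Fret 20 on Ab2 is MIDI 44 + 20 = 64 (E4). On the Gb3 string (open MIDI 54), that pitch is 64 − 54 = fret 10.

10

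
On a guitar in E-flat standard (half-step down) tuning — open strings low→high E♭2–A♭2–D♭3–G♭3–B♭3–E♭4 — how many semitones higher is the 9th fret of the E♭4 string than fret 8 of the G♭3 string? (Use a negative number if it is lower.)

10 semitones

E♭4 at fret 9 → C5 (MIDI 72); G♭3 at fret 8 → D4 (MIDI 62).
72 − 62 = 10, so the two pitches are 10 semitones apart.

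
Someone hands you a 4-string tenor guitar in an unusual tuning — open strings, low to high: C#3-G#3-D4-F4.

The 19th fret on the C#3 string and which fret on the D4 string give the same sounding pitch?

Fret 19 on C#3 is MIDI 49 + 19 = 68 (G#4). On the D4 string (open MIDI 62), that pitch is 68 − 62 = fret 6.

6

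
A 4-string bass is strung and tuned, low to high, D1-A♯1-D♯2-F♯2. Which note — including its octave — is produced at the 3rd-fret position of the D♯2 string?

D♯2 is MIDI 39. Adding 3 gives 42, which is F♯2.

F♯2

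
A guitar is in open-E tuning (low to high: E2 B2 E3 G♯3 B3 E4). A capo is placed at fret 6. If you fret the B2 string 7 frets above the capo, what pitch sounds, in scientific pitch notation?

The capo raises the open B2 by 6 semitones to F3; fretting 7 more gives B2 + 6 + 7 = B2 + 13 semitones = C4.

C4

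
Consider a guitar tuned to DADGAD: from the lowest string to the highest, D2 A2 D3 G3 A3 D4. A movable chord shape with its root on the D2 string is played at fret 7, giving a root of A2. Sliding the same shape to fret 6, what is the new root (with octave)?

G♯2

Moving from fret 7 to fret 6 shifts the root by -1 semitone.
A2 down 1 semitone is G♯2.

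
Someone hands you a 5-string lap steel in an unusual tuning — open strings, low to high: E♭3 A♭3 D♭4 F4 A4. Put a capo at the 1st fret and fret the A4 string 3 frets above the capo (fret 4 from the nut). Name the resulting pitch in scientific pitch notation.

The capo raises the open A4 by 1 semitone to B♭4; fretting 3 more gives A4 + 1 + 3 = A4 + 4 semitones = D♭5.
(Also written C♯.)

D♭5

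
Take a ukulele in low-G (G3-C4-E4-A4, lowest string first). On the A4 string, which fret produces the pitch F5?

F5 is 8 semitones above the open A4 (A–A#–B–C–C#–D–D#–E–F), so it sits at fret 8.

8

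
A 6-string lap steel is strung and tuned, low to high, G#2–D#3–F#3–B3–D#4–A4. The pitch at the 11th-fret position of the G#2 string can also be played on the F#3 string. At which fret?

1

Fret 11 on G#2 is MIDI 44 + 11 = 55 (G3). On the F#3 string (open MIDI 54), that pitch is 55 − 54 = fret 1.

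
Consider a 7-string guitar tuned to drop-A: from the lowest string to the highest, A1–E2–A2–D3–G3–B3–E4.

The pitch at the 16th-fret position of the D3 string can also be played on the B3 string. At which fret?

7

Fret 16 on D3 is MIDI 50 + 16 = 66 (F#4). On the B3 string (open MIDI 59), that pitch is 66 − 59 = fret 7.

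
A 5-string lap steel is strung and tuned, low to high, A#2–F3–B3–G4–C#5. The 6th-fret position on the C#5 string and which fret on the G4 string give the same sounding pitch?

12

C#5 at fret 6 is C#5 + 6 semitones = G5.
The open G4 string is 6 semitones below the open C#5, so the same pitch on the G4 string lies at fret 6 + 6 = 12.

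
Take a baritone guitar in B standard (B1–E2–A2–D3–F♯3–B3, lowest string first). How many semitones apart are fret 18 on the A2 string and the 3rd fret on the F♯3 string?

A2 at fret 18 → D♯4 (MIDI 63); F♯3 at fret 3 → A3 (MIDI 57).
63 − 57 = 6, so the two pitches are 6 semitones apart, with D♯4 the higher.

6 semitones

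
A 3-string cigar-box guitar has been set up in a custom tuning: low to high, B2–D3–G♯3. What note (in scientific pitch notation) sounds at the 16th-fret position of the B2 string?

D♯4

B2 is MIDI 47. Adding 16 gives 63, which is D♯4.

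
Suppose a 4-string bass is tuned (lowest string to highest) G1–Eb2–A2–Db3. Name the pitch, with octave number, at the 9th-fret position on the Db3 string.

Bb3

Db3 is MIDI 49. Adding 9 gives 58, which is Bb3.
(Equivalently spelled A#3.)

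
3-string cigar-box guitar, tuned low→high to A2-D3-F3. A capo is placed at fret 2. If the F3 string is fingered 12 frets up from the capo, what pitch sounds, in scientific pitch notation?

G4

The capo raises the open F3 by 2 semitones to G3; fretting 12 more gives F3 + 2 + 12 = F3 + 14 semitones = G4.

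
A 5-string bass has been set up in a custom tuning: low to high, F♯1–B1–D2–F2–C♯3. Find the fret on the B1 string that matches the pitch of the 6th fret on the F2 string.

F2 at fret 6 is F2 + 6 semitones = B2.
The open B1 string is 6 semitones below the open F2, so the same pitch on the B1 string lies at fret 6 + 6 = 12.

12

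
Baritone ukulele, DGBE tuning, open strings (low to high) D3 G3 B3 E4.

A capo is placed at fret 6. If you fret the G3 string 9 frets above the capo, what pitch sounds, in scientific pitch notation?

The capo raises the open G3 by 6 semitones to C#4; fretting 9 more gives G3 + 6 + 9 = G3 + 15 semitones = A#4.

A#4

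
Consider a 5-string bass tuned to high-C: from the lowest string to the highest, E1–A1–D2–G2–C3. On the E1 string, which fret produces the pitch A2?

A2 is 17 semitones above the open E1 (E–F–F#–G–…–G–G#–A), so it sits at fret 17.

17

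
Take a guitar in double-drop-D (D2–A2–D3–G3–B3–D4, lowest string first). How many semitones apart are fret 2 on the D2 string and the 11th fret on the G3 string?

26 semitones

D2 at fret 2 → E2 (MIDI 40); G3 at fret 11 → F♯4 (MIDI 66).
40 − 66 = -26, so the two pitches are 26 semitones apart, with F♯4 the higher.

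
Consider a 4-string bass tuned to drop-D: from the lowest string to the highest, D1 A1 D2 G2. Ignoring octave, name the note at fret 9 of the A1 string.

Each fret is one semitone, so A1 + 9 = F♯.
(Equivalently spelled G♭.)

F♯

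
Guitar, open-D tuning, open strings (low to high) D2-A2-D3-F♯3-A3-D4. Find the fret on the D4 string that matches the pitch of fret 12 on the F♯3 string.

F♯3 at fret 12 is F♯3 + 12 semitones = F♯4.
The open D4 string is 8 semitones above the open F♯3, so the same pitch on the D4 string lies at fret 12 − 8 = 4.

4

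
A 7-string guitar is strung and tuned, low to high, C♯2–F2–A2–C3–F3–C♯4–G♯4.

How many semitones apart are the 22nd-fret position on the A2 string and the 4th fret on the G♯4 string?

A2 at fret 22 → G4 (MIDI 67); G♯4 at fret 4 → C5 (MIDI 72).
67 − 72 = -5, so the two pitches are 5 semitones apart, with C5 the higher.

5 semitones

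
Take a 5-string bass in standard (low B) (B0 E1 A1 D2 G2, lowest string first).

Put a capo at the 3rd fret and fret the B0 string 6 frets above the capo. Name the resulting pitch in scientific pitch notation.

G#1

The capo raises the open B0 by 3 semitones to D1; fretting 6 more gives B0 + 3 + 6 = B0 + 9 semitones = G#1.
(Also written Ab.)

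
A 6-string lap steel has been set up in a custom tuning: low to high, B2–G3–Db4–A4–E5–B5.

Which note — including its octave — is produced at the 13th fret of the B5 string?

C7

B5 is MIDI 83. Adding 13 gives 96, which is C7.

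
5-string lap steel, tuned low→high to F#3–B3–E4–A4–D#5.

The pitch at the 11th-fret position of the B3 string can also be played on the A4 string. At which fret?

B3 at fret 11 is B3 + 11 semitones = A#4.
The open A4 string is 10 semitones above the open B3, so the same pitch on the A4 string lies at fret 11 − 10 = 1.

1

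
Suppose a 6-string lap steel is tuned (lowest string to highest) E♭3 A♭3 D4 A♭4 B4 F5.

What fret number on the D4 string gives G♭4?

G♭4 is 4 semitones above the open D4 (D–Eb–E–F–Gb), so it sits at fret 4.

4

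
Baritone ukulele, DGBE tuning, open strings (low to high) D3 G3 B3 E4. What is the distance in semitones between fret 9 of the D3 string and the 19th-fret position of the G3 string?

D3 at fret 9 → B3 (MIDI 59); G3 at fret 19 → D5 (MIDI 74).
59 − 74 = -15, so the two pitches are 15 semitones apart, with D5 the higher.

15 semitones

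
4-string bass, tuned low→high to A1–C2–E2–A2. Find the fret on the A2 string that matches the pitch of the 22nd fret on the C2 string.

13

C2 at fret 22 is C2 + 22 semitones = A#3.
The open A2 string is 9 semitones above the open C2, so the same pitch on the A2 string lies at fret 22 − 9 = 13.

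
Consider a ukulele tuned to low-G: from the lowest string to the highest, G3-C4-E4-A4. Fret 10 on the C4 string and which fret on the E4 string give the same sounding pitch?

6

C4 at fret 10 is C4 + 10 semitones = A♯4.
The open E4 string is 4 semitones above the open C4, so the same pitch on the E4 string lies at fret 10 − 4 = 6.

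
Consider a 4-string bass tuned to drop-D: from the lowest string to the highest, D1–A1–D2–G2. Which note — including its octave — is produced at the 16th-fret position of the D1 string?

F♯2

The open D1 string plus 16 semitones: D–D#–E–F–…–E–F–F#.
The walk passes from B into C once, so the octave number goes from 1 to 2.
(Equivalently spelled G♭2.)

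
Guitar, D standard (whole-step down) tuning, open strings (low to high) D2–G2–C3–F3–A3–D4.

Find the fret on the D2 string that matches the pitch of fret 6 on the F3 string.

21

F3 at fret 6 is F3 + 6 semitones = B3.
The open D2 string is 15 semitones below the open F3, so the same pitch on the D2 string lies at fret 6 + 15 = 21.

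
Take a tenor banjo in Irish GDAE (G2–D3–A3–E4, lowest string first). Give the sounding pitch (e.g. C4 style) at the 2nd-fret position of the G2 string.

A2

G2 is MIDI 43. Adding 2 gives 45, which is A2.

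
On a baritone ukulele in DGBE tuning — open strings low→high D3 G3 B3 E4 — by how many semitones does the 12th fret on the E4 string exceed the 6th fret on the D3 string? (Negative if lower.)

20 semitones

E4 at fret 12 → E5 (MIDI 76); D3 at fret 6 → G#3 (MIDI 56).
76 − 56 = 20, so the two pitches are 20 semitones apart.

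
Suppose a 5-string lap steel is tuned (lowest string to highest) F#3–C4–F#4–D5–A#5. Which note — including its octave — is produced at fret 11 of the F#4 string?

Each fret is one semitone, so F#4 + 11 = F5.

F5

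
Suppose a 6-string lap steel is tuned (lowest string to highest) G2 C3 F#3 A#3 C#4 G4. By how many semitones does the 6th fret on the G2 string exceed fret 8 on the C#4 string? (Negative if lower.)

-20 semitones

G2 at fret 6 → C#3 (MIDI 49); C#4 at fret 8 → A4 (MIDI 69).
49 − 69 = -20, so the two pitches are 20 semitones apart.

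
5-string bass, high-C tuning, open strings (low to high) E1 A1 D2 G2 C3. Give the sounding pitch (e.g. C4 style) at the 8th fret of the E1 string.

The open E1 string plus 8 semitones: E–F–F#–G–G#–A–A#–B–C.
The walk passes from B into C once, so the octave number goes from 1 to 2.

C2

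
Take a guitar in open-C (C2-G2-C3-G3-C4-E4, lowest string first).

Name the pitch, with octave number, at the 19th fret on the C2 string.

G3

Each fret is one semitone, so C2 + 19 = G3.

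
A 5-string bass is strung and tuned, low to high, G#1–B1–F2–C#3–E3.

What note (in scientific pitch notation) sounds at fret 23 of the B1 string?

A#3

The open B1 string plus 23 semitones: B–C–C#–D–…–G#–A–A#.
The walk passes from B into C 2 times, so the octave number goes from 1 to 3.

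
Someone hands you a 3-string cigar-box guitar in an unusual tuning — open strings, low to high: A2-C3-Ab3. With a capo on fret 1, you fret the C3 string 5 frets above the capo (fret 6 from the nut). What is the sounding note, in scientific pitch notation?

The capo raises the open C3 by 1 semitone to Db3; fretting 5 more gives C3 + 1 + 5 = C3 + 6 semitones = Gb3.

Gb3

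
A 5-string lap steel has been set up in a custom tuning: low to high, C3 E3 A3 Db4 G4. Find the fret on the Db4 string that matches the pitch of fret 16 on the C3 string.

C3 at fret 16 is C3 + 16 semitones = E4.
The open Db4 string is 13 semitones above the open C3, so the same pitch on the Db4 string lies at fret 16 − 13 = 3.

3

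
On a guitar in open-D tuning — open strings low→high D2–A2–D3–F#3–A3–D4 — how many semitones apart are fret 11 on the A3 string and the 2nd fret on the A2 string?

21 semitones

A3 at fret 11 → G#4 (MIDI 68); A2 at fret 2 → B2 (MIDI 47).
68 − 47 = 21, so the two pitches are 21 semitones apart, with G#4 the higher.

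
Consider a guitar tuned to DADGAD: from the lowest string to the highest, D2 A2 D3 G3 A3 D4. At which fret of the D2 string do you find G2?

G2 is 5 semitones above the open D2 (D–D#–E–F–F#–G), so it sits at fret 5.

5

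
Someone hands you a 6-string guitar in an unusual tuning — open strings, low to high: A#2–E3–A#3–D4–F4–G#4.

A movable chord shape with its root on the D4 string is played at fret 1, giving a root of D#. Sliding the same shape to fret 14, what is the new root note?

E

Moving from fret 1 to fret 14 shifts the root by 13 semitones.
D# up 13 semitones is E.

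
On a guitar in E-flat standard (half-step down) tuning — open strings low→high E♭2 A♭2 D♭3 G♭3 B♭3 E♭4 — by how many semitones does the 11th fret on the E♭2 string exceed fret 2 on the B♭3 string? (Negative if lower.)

-10 semitones

E♭2 at fret 11 → D3 (MIDI 50); B♭3 at fret 2 → C4 (MIDI 60).
50 − 60 = -10, so the two pitches are 10 semitones apart.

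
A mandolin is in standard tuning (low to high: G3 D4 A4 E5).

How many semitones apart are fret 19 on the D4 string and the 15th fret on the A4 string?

3 semitones

D4 at fret 19 → A5 (MIDI 81); A4 at fret 15 → C6 (MIDI 84).
81 − 84 = -3, so the two pitches are 3 semitones apart, with C6 the higher.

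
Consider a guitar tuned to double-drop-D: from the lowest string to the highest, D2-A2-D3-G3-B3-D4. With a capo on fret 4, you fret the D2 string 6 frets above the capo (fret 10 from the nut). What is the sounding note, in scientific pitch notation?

The capo raises the open D2 by 4 semitones to F#2; fretting 6 more gives D2 + 4 + 6 = D2 + 10 semitones = C3.

C3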